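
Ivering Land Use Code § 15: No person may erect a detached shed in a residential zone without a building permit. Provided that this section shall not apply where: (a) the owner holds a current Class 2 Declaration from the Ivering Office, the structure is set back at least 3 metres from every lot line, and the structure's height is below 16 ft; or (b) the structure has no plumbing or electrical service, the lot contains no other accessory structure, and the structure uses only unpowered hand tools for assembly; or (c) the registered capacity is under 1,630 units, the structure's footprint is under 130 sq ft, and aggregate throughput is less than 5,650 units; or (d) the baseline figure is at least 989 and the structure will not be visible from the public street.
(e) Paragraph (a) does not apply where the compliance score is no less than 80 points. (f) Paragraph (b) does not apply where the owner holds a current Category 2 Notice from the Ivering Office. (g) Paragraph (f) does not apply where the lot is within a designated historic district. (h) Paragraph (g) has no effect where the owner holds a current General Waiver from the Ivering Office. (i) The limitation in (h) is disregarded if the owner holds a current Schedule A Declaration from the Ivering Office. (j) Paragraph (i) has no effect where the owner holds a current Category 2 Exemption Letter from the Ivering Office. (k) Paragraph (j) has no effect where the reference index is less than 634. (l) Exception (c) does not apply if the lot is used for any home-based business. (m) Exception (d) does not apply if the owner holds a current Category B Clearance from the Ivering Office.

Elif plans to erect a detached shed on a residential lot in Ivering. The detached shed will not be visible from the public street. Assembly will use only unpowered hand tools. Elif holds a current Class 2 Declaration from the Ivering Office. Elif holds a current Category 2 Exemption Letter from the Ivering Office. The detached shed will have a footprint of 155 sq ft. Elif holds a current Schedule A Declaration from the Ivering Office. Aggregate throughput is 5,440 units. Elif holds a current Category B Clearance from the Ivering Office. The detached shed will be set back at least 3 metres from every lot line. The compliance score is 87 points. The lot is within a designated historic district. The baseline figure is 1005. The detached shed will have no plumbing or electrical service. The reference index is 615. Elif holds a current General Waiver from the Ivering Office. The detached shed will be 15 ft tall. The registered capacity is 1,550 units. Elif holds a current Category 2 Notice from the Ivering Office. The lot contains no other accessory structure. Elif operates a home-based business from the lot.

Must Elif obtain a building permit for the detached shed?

All of (a)'s requirements are met (a current Class 2 Declaration is held; the setback is at least 3 m on every side; the structure's height is 15 ft, below the 16 ft limit). However, paragraph (e) must be considered: (e) operates against (a): the compliance score is 87 points, meeting the 80 points threshold. So (a) is unavailable.
Exception (b) is satisfied on its face — there is no plumbing or electrical service; the lot has no other accessory structure; assembly uses only hand tools. Under paragraphs (f)–(k): (f) would limit (b) — a current Category 2 Notice is held — but (g) sets (f) aside: (g) operates against (f): the lot is in a historic district. (h) would limit (g) — a current General Waiver is held — but (i) sets (h) aside: (i) is engaged — a current Schedule A Declaration is held. (j) would limit (i) — a current Category 2 Exemption Letter is held — but (k) sets (j) aside: (k) is triggered — the reference index is 615, less than the 634 limit. (b) remains available.
Exception (c) requires that the structure's footprint is under 130 sq ft; but the structure's footprint is 155 sq ft, not under 130 sq ft, so (c) is unavailable.
Exception (d) is satisfied on its face — the baseline figure is 1,005, meeting the 989 threshold; the structure will not be visible from the street. Turning to paragraph (m): (m) is engaged — a current Category B Clearance is held. Exception (d) does not apply.

No — exception (b) applies; Elif does not need a building permit.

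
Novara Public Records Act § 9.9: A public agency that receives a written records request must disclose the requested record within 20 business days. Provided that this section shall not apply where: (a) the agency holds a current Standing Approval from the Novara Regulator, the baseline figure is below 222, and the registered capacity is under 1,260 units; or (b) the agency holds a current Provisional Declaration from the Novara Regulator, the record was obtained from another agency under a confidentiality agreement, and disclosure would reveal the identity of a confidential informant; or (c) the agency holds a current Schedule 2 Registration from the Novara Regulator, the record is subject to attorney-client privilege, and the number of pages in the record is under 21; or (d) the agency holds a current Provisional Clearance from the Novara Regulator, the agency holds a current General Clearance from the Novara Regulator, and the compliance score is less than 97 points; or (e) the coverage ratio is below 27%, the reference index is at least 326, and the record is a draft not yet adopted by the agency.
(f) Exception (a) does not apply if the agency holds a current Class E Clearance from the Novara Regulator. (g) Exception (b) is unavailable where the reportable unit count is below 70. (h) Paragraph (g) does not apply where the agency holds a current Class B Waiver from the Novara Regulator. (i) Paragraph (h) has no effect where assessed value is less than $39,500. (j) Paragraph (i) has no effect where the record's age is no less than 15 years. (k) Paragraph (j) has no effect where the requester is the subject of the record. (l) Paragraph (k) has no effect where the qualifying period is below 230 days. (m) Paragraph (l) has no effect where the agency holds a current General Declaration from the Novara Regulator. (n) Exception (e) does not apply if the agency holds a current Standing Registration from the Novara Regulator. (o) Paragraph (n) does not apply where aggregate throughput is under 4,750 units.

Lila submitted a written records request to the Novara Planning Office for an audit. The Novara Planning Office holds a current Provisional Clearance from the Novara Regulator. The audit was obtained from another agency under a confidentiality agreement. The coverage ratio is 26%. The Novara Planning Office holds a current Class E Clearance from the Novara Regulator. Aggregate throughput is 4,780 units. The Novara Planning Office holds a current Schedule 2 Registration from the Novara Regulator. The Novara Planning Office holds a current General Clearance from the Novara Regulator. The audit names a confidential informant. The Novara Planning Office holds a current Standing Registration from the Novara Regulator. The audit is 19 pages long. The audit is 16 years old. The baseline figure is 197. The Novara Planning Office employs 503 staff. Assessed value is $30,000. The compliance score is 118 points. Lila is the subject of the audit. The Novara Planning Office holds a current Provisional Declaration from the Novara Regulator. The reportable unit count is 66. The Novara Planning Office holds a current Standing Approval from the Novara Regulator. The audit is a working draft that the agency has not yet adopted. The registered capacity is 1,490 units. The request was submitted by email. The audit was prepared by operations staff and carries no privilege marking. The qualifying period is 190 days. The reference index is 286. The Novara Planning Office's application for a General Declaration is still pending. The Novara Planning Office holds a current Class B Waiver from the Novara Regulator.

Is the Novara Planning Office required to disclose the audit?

No — exception (b) applies; the Novara Planning Office is not required to disclose the audit.

Exception (a) requires that the registered capacity is under 1,260 units; but the registered capacity is 1,490 units, not under 1,260 units, so (a) is unavailable.
Exception (b)'s conditions are all satisfied: a current Provisional Declaration is held; the audit was obtained under a confidentiality agreement; the audit names a confidential informant. Applying paragraphs (g)–(m): (g) operates (the reportable unit count is 66, below the 70 limit), but yields to (h): (h) is triggered — a current Class B Waiver is held. (i) applies (assessed value is $30,000, less than the $39,500 limit), but is displaced by (j): (j) operates against (i): the record's age is 16 years, meeting the 15 years threshold. (k) is engaged (Lila is the subject of the audit), but is overridden by (l): (l) operates against (k): the qualifying period is 190 days, below the 230 days limit. (m), which would lift (l), is inapplicable — no current General Declaration is held. (b) remains available.
Exception (c) requires that the record is subject to attorney-client privilege; but the audit carries no privilege marking, so (c) is unavailable.
Exception (d) fails — the compliance score is 118 points, not less than 97 points.
Exception (e) does not apply: the reference index is 286, short of 326.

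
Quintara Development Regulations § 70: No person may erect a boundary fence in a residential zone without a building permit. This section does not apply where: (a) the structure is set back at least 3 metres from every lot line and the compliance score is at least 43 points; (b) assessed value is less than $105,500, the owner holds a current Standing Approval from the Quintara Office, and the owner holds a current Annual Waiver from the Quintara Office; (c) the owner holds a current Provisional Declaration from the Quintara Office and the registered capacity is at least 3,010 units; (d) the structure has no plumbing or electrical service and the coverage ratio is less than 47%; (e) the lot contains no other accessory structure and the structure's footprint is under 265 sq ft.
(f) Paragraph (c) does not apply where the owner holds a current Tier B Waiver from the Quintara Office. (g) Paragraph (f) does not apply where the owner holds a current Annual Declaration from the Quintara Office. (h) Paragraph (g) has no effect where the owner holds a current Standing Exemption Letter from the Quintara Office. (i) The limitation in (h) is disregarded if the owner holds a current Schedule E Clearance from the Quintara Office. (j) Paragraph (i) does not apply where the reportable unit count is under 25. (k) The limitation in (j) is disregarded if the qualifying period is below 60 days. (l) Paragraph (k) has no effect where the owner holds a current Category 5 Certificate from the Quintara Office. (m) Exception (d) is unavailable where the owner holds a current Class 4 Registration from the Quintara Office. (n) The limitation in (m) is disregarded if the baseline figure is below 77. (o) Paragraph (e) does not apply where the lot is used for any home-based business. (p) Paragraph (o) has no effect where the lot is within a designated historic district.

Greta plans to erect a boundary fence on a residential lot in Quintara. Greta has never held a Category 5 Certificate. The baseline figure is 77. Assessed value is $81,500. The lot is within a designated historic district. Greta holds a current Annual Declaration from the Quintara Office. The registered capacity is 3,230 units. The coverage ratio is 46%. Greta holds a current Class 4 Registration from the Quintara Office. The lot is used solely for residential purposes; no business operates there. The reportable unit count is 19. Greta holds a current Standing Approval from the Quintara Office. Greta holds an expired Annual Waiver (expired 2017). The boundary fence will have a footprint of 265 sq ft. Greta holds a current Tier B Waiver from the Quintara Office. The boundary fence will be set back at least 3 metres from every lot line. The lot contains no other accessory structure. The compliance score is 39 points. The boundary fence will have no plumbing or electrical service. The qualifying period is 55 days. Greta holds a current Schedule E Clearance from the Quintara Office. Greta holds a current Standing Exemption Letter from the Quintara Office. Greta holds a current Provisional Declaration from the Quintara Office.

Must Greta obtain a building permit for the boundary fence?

No — exception (c) applies; Greta does not need a building permit.

Exception (a) requires that the compliance score is at least 43 points; but the compliance score is 39 points, short of 43 points, so (a) is unavailable.
Exception (b) does not apply: the Annual Waiver is not current.
All of (c)'s requirements are met (a current Provisional Declaration is held; the registered capacity is 3,230 units, meeting the 3,010 units threshold). Applying paragraphs (f)–(l): (f) operates (a current Tier B Waiver is held), but is overridden by (g): (g) applies — a current Annual Declaration is held. (h) would limit (g) — a current Standing Exemption Letter is held — but (i) sets (h) aside: (i) applies — a current Schedule E Clearance is held. (j) is triggered (the reportable unit count is 19, under the 25 limit), but yields to (k): (k) is triggered — the qualifying period is 55 days, below the 60 days limit. (l) is not triggered (the Category 5 Certificate is not current), so (k) stands. Exception (c) stands.
Exception (d) is satisfied on its face — there is no plumbing or electrical service; the coverage ratio is 46%, less than the 47% limit. Turning to paragraphs (m)–(n): (m) is triggered — a current Class 4 Registration is held. (n) does not operate here (the baseline figure is 77, not below 77), so (m) stands. Exception (d) does not apply.
Exception (e) requires that the structure's footprint is under 265 sq ft; but the structure's footprint is 265 sq ft, not under 265 sq ft, so (e) is unavailable.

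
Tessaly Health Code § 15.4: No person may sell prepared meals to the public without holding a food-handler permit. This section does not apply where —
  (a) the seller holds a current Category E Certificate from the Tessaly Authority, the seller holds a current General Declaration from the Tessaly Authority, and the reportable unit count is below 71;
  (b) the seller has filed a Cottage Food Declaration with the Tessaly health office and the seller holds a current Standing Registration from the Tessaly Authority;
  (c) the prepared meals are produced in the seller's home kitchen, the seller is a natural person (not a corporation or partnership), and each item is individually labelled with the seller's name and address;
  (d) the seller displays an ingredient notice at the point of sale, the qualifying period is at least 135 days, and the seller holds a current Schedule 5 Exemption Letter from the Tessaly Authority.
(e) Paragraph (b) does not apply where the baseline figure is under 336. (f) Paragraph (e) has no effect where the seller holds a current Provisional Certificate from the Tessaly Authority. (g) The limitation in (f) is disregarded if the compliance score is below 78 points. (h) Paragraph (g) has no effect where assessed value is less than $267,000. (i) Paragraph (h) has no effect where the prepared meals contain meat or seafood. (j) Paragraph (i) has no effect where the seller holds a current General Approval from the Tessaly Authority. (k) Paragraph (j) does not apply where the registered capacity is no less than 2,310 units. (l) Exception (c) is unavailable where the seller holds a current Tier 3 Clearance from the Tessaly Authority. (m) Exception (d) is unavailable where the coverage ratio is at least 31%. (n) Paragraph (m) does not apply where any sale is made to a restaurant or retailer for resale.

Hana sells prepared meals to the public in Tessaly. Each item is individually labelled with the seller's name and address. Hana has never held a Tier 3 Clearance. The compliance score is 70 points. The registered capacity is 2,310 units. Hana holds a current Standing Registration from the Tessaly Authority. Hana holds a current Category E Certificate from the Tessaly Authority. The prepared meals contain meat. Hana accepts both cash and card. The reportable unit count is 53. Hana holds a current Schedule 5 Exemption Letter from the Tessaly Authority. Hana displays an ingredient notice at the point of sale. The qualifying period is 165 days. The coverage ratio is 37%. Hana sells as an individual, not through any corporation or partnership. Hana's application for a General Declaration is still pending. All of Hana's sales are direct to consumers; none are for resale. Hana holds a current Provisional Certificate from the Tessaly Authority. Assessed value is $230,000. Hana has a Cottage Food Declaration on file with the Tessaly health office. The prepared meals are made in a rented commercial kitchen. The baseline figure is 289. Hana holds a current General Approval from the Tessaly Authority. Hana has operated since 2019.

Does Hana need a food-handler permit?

Exception (a) does not apply: the General Declaration is not current.
All of (b)'s requirements are met (a Cottage Food Declaration is on file; a current Standing Registration is held). Turning to paragraphs (e)–(k): (e) is triggered — the baseline figure is 289, under the 336 limit. (f) would limit (e) — a current Provisional Certificate is held — but (g) sets (f) aside: (g) operates against (f): the compliance score is 70 points, below the 78 points limit. (h) operates (assessed value is $230,000, less than the $267,000 limit), but is set aside by (i): (i) operates against (h): the prepared meals contain meat. (j) would limit (i) — a current General Approval is held — but (k) sets (j) aside: (k) operates against (j): the registered capacity is 2,310 units, meeting the 2,310 units threshold. Exception (b) does not apply.
Exception (c) fails — the prepared meals are made in a commercial kitchen, not a home kitchen.
Exception (d) is satisfied on its face — an ingredient notice is displayed; the qualifying period is 165 days, meeting the 135 days threshold; a current Schedule 5 Exemption Letter is held. Turning to paragraphs (m)–(n): (m) is triggered — the coverage ratio is 37%, meeting the 31% threshold. (n), which would lift (m), does not operate here — no sales are for resale. So (d) is unavailable.
No exception is made out. Hana falls within the general rule.

Yes — Hana must hold a food-handler permit.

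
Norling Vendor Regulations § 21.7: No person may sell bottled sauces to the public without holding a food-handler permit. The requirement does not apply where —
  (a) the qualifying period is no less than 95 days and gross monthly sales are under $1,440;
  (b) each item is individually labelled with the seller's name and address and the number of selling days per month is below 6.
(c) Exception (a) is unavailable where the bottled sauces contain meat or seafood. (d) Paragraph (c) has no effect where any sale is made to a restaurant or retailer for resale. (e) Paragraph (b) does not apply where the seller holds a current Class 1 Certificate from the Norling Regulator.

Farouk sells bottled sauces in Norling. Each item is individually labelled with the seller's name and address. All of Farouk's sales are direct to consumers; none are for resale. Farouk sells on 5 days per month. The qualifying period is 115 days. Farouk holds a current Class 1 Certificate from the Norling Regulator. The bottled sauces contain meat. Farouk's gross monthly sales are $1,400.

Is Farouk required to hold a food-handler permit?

Yes — Farouk must hold a food-handler permit.

Exception (a): the qualifying period is 115 days, meeting the 95 days threshold; gross monthly sales are $1,400, under the $1,440 limit — every condition holds. But applying paragraphs (c)–(d): (c) operates against (a): the bottled sauces contain meat. (d) is not triggered (no sales are for resale), so (c) stands. Exception (a) does not apply.
Exception (b) is satisfied on its face — items are individually labelled; the number of selling days per month is 5, below the 6 limit. But: (e) operates against (b): a current Class 1 Certificate is held. Exception (b) does not apply.
Every exception is unavailable, so the rule governs.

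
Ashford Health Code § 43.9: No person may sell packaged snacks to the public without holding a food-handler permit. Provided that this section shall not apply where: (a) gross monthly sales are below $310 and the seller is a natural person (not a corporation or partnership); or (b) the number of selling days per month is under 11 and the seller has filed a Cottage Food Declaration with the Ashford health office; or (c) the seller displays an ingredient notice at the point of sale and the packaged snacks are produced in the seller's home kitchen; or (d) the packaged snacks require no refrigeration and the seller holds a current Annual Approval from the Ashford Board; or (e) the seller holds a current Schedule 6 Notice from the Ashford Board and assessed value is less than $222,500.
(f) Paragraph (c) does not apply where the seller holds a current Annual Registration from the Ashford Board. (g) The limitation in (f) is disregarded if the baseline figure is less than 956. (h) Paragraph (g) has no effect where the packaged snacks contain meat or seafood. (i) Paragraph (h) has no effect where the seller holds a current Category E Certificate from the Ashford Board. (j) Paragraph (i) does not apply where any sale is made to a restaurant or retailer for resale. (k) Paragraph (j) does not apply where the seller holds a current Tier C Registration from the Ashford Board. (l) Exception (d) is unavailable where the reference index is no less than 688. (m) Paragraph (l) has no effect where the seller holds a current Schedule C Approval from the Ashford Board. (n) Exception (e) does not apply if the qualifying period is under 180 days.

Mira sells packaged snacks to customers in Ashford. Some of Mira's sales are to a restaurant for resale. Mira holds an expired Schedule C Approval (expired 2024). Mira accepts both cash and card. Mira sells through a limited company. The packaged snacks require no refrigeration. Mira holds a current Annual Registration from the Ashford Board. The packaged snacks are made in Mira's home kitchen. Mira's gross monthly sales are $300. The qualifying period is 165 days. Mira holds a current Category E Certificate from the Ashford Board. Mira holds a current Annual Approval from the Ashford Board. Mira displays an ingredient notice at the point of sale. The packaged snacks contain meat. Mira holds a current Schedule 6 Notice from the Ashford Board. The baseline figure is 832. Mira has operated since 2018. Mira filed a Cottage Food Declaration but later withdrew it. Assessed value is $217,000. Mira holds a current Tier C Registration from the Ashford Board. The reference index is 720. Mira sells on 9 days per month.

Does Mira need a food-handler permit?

No — exception (c) applies; Mira is not required to hold a food-handler permit.

Exception (a) does not apply: the seller operates through a limited company.
Exception (b) requires that the seller has filed a Cottage Food Declaration with the Ashford health office; but the Cottage Food Declaration was withdrawn, so (b) is unavailable.
All of (c)'s requirements are met (an ingredient notice is displayed; the packaged snacks are home-kitchen produced). Considering the limiting provisions: (f) would limit (c) — a current Annual Registration is held — but (g) sets (f) aside: (g) is triggered — the baseline figure is 832, less than the 956 limit. (h) applies (the packaged snacks contain meat), but is displaced by (i): (i) operates — a current Category E Certificate is held. (j) is triggered (some sales are to a restaurant for resale), but yields to (k): (k) operates against (j): a current Tier C Registration is held. (c) remains available.
Exception (d) is satisfied on its face — the packaged snacks are shelf-stable; a current Annual Approval is held. Turning to paragraphs (l)–(m): (l) operates against (d): the reference index is 720, meeting the 688 threshold. (m), which would lift (l), does not operate here — the Schedule C Approval is not current. (d) is therefore removed.
Exception (e)'s conditions are all satisfied: a current Schedule 6 Notice is held; assessed value is $217,000, less than the $222,500 limit. Turning to paragraph (n): (n) operates against (e): the qualifying period is 165 days, under the 180 days limit. (e) is therefore removed.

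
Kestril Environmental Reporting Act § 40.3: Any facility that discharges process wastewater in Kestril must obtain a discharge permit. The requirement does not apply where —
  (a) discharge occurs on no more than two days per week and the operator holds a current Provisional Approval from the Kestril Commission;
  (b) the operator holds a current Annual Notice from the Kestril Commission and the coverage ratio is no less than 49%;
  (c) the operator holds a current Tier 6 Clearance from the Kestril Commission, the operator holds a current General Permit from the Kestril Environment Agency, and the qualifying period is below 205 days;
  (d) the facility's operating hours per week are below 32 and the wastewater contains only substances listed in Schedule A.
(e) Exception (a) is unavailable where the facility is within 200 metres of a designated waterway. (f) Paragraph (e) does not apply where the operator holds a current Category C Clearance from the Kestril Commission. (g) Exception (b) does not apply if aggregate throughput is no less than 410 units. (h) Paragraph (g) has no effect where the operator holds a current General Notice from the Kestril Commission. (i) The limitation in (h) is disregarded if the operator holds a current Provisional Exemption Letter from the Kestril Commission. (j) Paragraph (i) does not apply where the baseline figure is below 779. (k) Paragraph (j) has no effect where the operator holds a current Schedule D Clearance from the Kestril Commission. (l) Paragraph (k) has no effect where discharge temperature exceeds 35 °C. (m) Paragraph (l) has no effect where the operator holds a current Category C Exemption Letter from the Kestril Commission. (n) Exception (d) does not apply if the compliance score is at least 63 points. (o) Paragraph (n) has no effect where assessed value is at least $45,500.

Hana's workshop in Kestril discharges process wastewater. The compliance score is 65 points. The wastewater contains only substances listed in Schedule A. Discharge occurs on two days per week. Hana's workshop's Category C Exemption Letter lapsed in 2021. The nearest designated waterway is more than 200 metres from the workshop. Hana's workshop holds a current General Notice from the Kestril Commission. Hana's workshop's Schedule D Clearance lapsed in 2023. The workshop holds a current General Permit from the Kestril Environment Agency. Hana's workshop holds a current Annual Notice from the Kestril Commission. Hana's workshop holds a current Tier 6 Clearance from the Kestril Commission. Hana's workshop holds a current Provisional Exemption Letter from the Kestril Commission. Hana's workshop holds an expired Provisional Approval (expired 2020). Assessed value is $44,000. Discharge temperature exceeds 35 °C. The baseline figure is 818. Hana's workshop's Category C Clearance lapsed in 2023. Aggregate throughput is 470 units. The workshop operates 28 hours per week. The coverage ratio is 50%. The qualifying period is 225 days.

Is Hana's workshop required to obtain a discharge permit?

Yes — Hana's workshop must obtain a discharge permit.

Exception (a) requires that the operator holds a current Provisional Approval from the Kestril Commission; but the Provisional Approval is not current, so (a) is unavailable.
All of (b)'s requirements are met (a current Annual Notice is held; the coverage ratio is 50%, meeting the 49% threshold). But applying paragraphs (g)–(m): (g) is triggered — aggregate throughput is 470 units, meeting the 410 units threshold. (h) would limit (g) — a current General Notice is held — but (i) sets (h) aside: (i) operates against (h): a current Provisional Exemption Letter is held. (j), which would lift (i), is not engaged — the baseline figure is 818, not below 779. So (b) is unavailable.
Exception (c) does not apply: the qualifying period is 225 days, not below 205 days.
All of (d)'s requirements are met (the facility's operating hours per week are 28, below the 32 limit; the wastewater is Schedule-A-only). But: (n) operates — the compliance score is 65 points, meeting the 63 points threshold. (o), which would lift (n), is not engaged — assessed value is $44,000, short of $45,500. (d) is therefore removed.
Every exception is unavailable, so the rule governs.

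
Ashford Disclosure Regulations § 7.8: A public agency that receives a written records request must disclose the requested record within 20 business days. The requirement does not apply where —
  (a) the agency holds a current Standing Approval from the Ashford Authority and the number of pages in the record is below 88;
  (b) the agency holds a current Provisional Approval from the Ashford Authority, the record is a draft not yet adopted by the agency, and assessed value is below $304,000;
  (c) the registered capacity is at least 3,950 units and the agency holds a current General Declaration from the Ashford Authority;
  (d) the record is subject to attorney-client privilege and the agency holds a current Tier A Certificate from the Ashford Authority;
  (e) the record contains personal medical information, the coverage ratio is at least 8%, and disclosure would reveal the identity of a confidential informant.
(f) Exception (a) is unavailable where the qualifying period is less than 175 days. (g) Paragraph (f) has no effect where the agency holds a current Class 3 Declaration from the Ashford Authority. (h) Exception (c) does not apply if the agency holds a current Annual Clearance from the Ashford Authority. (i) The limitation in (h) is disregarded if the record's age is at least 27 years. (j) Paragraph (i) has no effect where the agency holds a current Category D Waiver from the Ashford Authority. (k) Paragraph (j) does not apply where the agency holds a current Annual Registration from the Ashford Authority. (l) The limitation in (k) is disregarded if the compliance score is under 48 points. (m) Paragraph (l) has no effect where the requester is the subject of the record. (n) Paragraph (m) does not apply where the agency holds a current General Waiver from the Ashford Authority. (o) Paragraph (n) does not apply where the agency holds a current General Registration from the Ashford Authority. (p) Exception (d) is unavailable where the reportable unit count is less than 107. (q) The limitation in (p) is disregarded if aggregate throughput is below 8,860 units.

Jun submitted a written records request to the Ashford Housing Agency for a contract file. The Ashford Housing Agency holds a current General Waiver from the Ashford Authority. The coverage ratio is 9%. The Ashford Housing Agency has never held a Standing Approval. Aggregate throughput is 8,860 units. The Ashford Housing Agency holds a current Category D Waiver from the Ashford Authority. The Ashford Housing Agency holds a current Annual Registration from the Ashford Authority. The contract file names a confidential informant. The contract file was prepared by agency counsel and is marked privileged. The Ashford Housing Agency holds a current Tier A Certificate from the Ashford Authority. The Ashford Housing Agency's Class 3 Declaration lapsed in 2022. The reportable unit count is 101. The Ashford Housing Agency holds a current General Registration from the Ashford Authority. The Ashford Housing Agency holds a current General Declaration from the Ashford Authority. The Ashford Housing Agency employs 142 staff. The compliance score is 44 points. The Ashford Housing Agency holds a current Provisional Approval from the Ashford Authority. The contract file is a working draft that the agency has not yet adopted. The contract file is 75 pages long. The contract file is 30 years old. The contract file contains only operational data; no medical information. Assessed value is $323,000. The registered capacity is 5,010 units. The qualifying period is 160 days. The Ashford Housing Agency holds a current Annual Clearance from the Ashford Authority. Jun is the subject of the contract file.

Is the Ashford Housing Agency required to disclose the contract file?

No — exception (c) applies; the Ashford Housing Agency is not required to disclose the contract file.

Exception (a) fails — no current Standing Approval is held.
Exception (b) does not apply: assessed value is $323,000, not below $304,000.
All of (c)'s requirements are met (the registered capacity is 5,010 units, meeting the 3,950 units threshold; a current General Declaration is held). Under paragraphs (h)–(o): (h) would limit (c) — a current Annual Clearance is held — but (i) sets (h) aside: (i) operates against (h): the record's age is 30 years, meeting the 27 years threshold. (j) is triggered (a current Category D Waiver is held), but is displaced by (k): (k) operates against (j): a current Annual Registration is held. (l) operates (the compliance score is 44 points, under the 48 points limit), but is set aside by (m): (m) operates against (l): Jun is the subject of the contract file. (n) is triggered (a current General Waiver is held), but is displaced by (o): (o) operates against (n): a current General Registration is held. So (c) applies.
Exception (d): the contract file is privileged; a current Tier A Certificate is held — every condition holds. But applying paragraphs (p)–(q): (p) operates against (d): the reportable unit count is 101, less than the 107 limit. (q), which would lift (p), does not operate here — aggregate throughput is 8,860 units, not below 8,860 units. (d) is therefore removed.
Exception (e) does not apply: the contract file contains only operational data.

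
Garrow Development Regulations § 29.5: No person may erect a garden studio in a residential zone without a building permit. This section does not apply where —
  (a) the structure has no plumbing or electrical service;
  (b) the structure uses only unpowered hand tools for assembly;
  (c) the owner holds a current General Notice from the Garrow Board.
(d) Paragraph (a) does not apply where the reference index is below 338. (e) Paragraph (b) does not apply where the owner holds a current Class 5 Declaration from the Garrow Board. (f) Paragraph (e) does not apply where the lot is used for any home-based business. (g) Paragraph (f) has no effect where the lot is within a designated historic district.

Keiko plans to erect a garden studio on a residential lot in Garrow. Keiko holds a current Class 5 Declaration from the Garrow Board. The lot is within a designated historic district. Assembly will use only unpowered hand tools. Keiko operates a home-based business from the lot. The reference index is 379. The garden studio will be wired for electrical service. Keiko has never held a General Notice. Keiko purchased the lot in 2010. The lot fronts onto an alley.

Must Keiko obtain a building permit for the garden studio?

Exception (a) does not apply: electrical service is planned.
Exception (b): assembly uses only hand tools — every condition holds. Turning to paragraphs (e)–(g): (e) operates against (b): a current Class 5 Declaration is held. (f) operates (a home-based business operates on the lot), but is overridden by (g): (g) is triggered — the lot is in a historic district. So (b) is unavailable.
Exception (c) requires that the owner holds a current General Notice from the Garrow Board; but no current General Notice is held, so (c) is unavailable.
No exception is made out. Keiko falls within the general rule.

Yes — Keiko must obtain a building permit.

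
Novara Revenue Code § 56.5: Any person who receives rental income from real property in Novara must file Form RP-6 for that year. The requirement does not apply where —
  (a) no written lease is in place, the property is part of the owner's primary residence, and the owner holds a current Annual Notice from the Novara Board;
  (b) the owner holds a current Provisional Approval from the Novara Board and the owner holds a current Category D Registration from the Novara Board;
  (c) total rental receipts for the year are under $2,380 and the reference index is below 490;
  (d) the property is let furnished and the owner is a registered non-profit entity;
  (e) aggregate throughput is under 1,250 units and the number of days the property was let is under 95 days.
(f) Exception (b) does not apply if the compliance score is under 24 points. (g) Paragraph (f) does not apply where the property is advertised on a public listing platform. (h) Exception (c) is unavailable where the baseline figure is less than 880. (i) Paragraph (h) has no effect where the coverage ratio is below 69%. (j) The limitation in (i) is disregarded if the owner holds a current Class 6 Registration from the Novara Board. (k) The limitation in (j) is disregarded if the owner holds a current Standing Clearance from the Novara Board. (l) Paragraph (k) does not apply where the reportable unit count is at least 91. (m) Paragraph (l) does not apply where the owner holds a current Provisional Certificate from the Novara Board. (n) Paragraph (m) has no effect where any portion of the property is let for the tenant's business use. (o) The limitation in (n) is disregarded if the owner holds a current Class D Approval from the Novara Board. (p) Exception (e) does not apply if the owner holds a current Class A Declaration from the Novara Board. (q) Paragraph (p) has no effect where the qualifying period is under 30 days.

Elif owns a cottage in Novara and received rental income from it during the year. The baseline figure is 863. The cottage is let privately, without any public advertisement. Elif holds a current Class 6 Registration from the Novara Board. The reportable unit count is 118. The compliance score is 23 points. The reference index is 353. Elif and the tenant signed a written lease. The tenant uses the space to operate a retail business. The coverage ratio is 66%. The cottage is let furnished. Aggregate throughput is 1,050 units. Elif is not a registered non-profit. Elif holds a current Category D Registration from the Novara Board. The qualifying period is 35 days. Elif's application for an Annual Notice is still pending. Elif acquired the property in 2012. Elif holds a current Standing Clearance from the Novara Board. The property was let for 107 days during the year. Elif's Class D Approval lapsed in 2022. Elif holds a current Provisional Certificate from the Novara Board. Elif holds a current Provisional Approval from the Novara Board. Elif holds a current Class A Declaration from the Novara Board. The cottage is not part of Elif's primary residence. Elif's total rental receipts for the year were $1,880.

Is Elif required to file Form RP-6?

Exception (a) requires that no written lease is in place; but a written lease is in place, so (a) is unavailable.
Exception (b)'s conditions are all satisfied: a current Provisional Approval is held; a current Category D Registration is held. But applying paragraphs (f)–(g): (f) is triggered — the compliance score is 23 points, under the 24 points limit. (g) is not engaged (the property is let privately without advertisement), so (f) stands. Exception (b) does not apply.
All of (c)'s requirements are met (total rental receipts for the year are $1,880, under the $2,380 limit; the reference index is 353, below the 490 limit). But: (h) applies — the baseline figure is 863, less than the 880 limit. (i) would limit (h) — the coverage ratio is 66%, below the 69% limit — but (j) sets (i) aside: (j) operates against (i): a current Class 6 Registration is held. (k) would limit (j) — a current Standing Clearance is held — but (l) sets (k) aside: (l) operates against (k): the reportable unit count is 118, meeting the 91 threshold. (m) would limit (l) — a current Provisional Certificate is held — but (n) sets (m) aside: (n) operates against (m): the space is let for business use. (o), which would lift (n), is not triggered — the Class D Approval is not current. So (c) is unavailable.
Exception (d) fails — Elif is not a registered non-profit.
Exception (e) does not apply: the number of days the property was let is 107 days, not under 95 days.
Every exception is unavailable, so the rule governs.

Yes — Elif must file Form RP-6.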